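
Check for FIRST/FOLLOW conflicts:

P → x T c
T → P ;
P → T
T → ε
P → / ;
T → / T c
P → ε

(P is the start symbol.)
Yes. P → T with FOLLOW(P) on { ';' }; T → P ';' with FOLLOW(T) on { ';' }

A FIRST/FOLLOW conflict occurs when a non-terminal N has a nullable alternative N → β (β ⇒* ε) and another alternative N → α with FIRST(α) ∩ FOLLOW(N) ≠ ∅: on such a lookahead the parser cannot decide between expanding α and letting N vanish via β.

Nullable non-terminals: P, T.
FIRST sets used below: FIRST(T) = { '/', ';', 'x', ε }, FIRST(P) = { '/', ';', 'x', ε }

P: nullable alternative(s) P → T, P → ε; FOLLOW(P) = { $, ';' }
  P → x T c: FIRST \ {ε} = { 'x' } — disjoint from FOLLOW(P)
  P → T: FIRST \ {ε} = { '/', ';', 'x' } — overlaps FOLLOW(P) on { ';' }: CONFLICT
  P → / ;: FIRST \ {ε} = { '/' } — disjoint from FOLLOW(P)
  P → ε: FIRST \ {ε} = { } — disjoint from FOLLOW(P)

T: nullable alternative(s) T → ε; FOLLOW(T) = { $, ';', 'c' }
  T → P ;: FIRST \ {ε} = { '/', ';', 'x' } — overlaps FOLLOW(T) on { ';' }: CONFLICT
  T → ε: FIRST \ {ε} = { } — this is the only nullable alternative, skip
  T → / T c: FIRST \ {ε} = { '/' } — disjoint from FOLLOW(T)

So the grammar has 2 FIRST/FOLLOW conflicts (marked CONFLICT above).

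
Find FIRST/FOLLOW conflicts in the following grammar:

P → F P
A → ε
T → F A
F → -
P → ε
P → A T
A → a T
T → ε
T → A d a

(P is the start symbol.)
Nullable non-terminals: A, P, T.
FIRST sets used below: FIRST(F) = { '-' }, FIRST(A) = { 'a', ε }, FIRST(T) = { '-', 'a', 'd', ε }

A: nullable alternative(s) A → ε; FOLLOW(A) = { $, '-', 'a', 'd' }
  A → ε: FIRST \ {ε} = { } — this is the only nullable alternative, skip
  A → a T: FIRST \ {ε} = { 'a' } — overlaps FOLLOW(A) on { 'a' }: CONFLICT

P: nullable alternative(s) P → ε, P → A T; FOLLOW(P) = { $ }
  P → F P: FIRST \ {ε} = { '-' } — disjoint from FOLLOW(P)
  P → ε: FIRST \ {ε} = { } — disjoint from FOLLOW(P)
  P → A T: FIRST \ {ε} = { '-', 'a', 'd' } — disjoint from FOLLOW(P)

T: nullable alternative(s) T → ε; FOLLOW(T) = { $, '-', 'a', 'd' }
  T → F A: FIRST \ {ε} = { '-' } — overlaps FOLLOW(T) on { '-' }: CONFLICT
  T → ε: FIRST \ {ε} = { } — this is the only nullable alternative, skip
  T → A d a: FIRST \ {ε} = { 'a', 'd' } — overlaps FOLLOW(T) on { 'a', 'd' }: CONFLICT

F has no nullable alternative, so no FIRST/FOLLOW check is needed there.

So the grammar has 3 FIRST/FOLLOW conflicts (marked CONFLICT above).

Answer: Yes. A → a T with FOLLOW(A) on { 'a' }; T → F A with FOLLOW(T) on { '-' }; T → A d a with FOLLOW(T) on { 'a', 'd' }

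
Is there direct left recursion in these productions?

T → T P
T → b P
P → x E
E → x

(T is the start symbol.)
T → T P: LEFT RECURSIVE (starts with T)
T → b P: starts with b
P → x E: starts with x
E → x: starts with x

The grammar has direct left recursion on: T.

Answer: Yes, T is left-recursive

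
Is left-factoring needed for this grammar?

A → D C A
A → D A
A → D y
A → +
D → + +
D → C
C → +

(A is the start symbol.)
Yes, A has productions with common prefix 'D'

Left-factoring is needed when two productions for the same non-terminal
share a common prefix on the right-hand side.

Productions for A:
  A → D C A
  A → D A
  A → D y
  A → +
Productions for D:
  D → + +
  D → C

Found common prefix 'D' in productions for A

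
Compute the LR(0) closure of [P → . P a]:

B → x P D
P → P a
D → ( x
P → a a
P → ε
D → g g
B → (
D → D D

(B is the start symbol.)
Start with: [P → . P a]
  [P → . P a] has the dot before P: add [P → . a a], [P → .]
No further items can be added.

CLOSURE = { [P → . P a], [P → . a a], [P → .] }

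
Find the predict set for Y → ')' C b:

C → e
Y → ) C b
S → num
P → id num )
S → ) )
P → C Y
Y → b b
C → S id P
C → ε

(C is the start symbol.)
{ ')' }

PREDICT(Y → ')' C b) = (FIRST(RHS) \ {ε}) ∪ (FOLLOW(Y) if ε ∈ FIRST(RHS), i.e. RHS ⇒* ε)
FIRST(')' C b) = { ')' }
ε ∉ FIRST(')' C b), so FOLLOW(Y) is not added.
PREDICT(Y → ')' C b) = { ')' }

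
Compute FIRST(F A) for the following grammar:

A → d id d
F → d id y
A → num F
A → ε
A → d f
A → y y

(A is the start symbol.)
{ 'd' }

FIRST sets of the non-terminals involved (from the grammar, by fixed-point iteration):
  FIRST(F) = { 'd' }

To compute FIRST(F A), process the symbols left to right:
Symbol F is a non-terminal. Add FIRST(F) \ {ε} = { 'd' }
F is not nullable (ε ∉ FIRST(F)), so stop here.
FIRST(F A) = { 'd' }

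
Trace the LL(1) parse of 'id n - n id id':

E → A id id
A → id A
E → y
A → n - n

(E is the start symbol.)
Stack is shown with the top on the left.

Stack          Input             Action
---------------------------------------
E $            id n - n id id $  output E → A id id
A id id $      id n - n id id $  output A → id A
id A id id $   id n - n id id $  match 'id'
A id id $      n - n id id $     output A → n - n
n - n id id $  n - n id id $     match 'n'
- n id id $    - n id id $       match '-'
n id id $      n id id $         match 'n'
id id $        id id $           match 'id'
id $           id $              match 'id'
$              $                 accept

The string is accepted.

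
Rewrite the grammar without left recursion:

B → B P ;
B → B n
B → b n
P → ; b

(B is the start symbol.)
B is directly left-recursive. The standard transformation for
  A → A α₁ | ... | A α_m | β₁ | ... | β_n
is
  A  → β₁ A' | ... | β_n A'
  A' → α₁ A' | ... | α_m A' | ε

B → b n becomes B → b n B'
B → B P ; becomes B' → P ; B'
B → B n becomes B' → n B'
Add B' → ε

Productions for other non-terminals are unchanged:
  P → ; b

Resulting grammar:
B → b n B'
B' → P ; B'
B' → n B'
B' → ε
P → ; b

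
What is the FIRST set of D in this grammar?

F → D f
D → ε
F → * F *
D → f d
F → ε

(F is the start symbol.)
{ 'f', ε }

To compute FIRST(D), examine every production with D on the left-hand side, reading each right-hand side left to right until a non-nullable symbol is reached.

From D → ε:
  - ε-production, so ε ∈ FIRST(D)
From D → f d:
  - f is a terminal: add 'f' and stop

Collecting: FIRST(D) = { 'f', ε }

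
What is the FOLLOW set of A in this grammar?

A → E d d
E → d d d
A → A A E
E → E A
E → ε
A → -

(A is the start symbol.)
{ $, '-', 'd' }

A is the start symbol, so $ ∈ FOLLOW(A).
In A → A A E: A is followed by A E, add FIRST(A E) \ {ε} = { '-', 'd' }
In A → A A E: A is followed by E, add FIRST(E) \ {ε} = { '-', 'd' }
  E is nullable, so FOLLOW(A) is also included — that is the set being defined, nothing new
In E → E A: A is at the end, add FOLLOW(E)

The FOLLOW sets referred to above (computed the same way, to a fixed point):
  FOLLOW(E) = { $, '-', 'd' }

Taking the union: FOLLOW(A) = { $, '-', 'd' }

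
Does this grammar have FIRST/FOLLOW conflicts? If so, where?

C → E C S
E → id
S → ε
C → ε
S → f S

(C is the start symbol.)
A FIRST/FOLLOW conflict occurs when a non-terminal N has a nullable alternative N → β (β ⇒* ε) and another alternative N → α with FIRST(α) ∩ FOLLOW(N) ≠ ∅: on such a lookahead the parser cannot decide between expanding α and letting N vanish via β.

Nullable non-terminals: C, S.
FIRST sets used below: FIRST(E) = { 'id' }

C: nullable alternative(s) C → ε; FOLLOW(C) = { $, 'f' }
  C → E C S: FIRST \ {ε} = { 'id' } — disjoint from FOLLOW(C)
  C → ε: FIRST \ {ε} = { } — this is the only nullable alternative, skip

S: nullable alternative(s) S → ε; FOLLOW(S) = { $, 'f' }
  S → ε: FIRST \ {ε} = { } — this is the only nullable alternative, skip
  S → f S: FIRST \ {ε} = { 'f' } — overlaps FOLLOW(S) on { 'f' }: CONFLICT

E has no nullable alternative, so no FIRST/FOLLOW check is needed there.

So the grammar has 1 FIRST/FOLLOW conflict (marked CONFLICT above).

Answer: Yes. S → f S with FOLLOW(S) on { 'f' }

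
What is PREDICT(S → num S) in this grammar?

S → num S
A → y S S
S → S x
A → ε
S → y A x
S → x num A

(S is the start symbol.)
PREDICT(S → num S) = (FIRST(RHS) \ {ε}) ∪ (FOLLOW(S) if ε ∈ FIRST(RHS), i.e. RHS ⇒* ε)
FIRST(num S) = { 'num' }
ε ∉ FIRST(num S), so FOLLOW(S) is not added.
PREDICT(S → num S) = { 'num' }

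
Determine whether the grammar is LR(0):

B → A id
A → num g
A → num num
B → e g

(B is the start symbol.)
A grammar is LR(0) if no state in the canonical LR(0) collection has:
  - both a shift item (dot before a terminal) and a complete item (shift-reduce conflict), or
  - two or more complete items (reduce-reduce conflict; the accept item [B' → B .] counts as a complete item here).

Augment with B' → B and build the canonical LR(0) collection (I0 = CLOSURE({[B' → . B]}), then GOTO on every symbol after a dot until no new states appear). It has 9 states:
  I0: { [A → . num g], [A → . num num], [B → . A id], [B → . e g], [B' → . B] }  — shift
  I1: { [B → A . id] }  — shift
  I2: { [B' → B .] }  — accept
  I3: { [B → e . g] }  — shift
  I4: { [A → num . g], [A → num . num] }  — shift
  I5: { [A → num g .] }  — reduce
  I6: { [A → num num .] }  — reduce
  I7: { [B → e g .] }  — reduce
  I8: { [B → A id .] }  — reduce

Every state is either a pure shift/goto state or contains exactly one complete item and nothing to shift — no conflicts. The grammar is LR(0).

Answer: Yes, the grammar is LR(0)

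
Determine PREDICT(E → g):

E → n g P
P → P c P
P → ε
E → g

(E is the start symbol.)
PREDICT(E → g) = (FIRST(RHS) \ {ε}) ∪ (FOLLOW(E) if ε ∈ FIRST(RHS), i.e. RHS ⇒* ε)
FIRST(g) = { 'g' }
ε ∉ FIRST(g), so FOLLOW(E) is not added.
PREDICT(E → g) = { 'g' }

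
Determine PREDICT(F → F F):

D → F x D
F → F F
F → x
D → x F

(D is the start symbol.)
{ 'x' }

PREDICT(F → F F) = (FIRST(RHS) \ {ε}) ∪ (FOLLOW(F) if ε ∈ FIRST(RHS), i.e. RHS ⇒* ε)
FIRST(F) = { 'x' }
FIRST(F F) = { 'x' }
ε ∉ FIRST(F F), so FOLLOW(F) is not added.
PREDICT(F → F F) = { 'x' }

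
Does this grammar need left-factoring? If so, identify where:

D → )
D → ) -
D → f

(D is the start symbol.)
Yes, D has productions with common prefix ')'

Left-factoring is needed when two productions for the same non-terminal
share a common prefix on the right-hand side.

Productions for D:
  D → )
  D → ) -
  D → f

Found common prefix ')' in productions for D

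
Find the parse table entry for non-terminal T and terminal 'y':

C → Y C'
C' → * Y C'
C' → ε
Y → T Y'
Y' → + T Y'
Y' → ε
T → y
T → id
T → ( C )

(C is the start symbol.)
T → y

To find M[T, 'y'], we find productions for T where 'y' is in the predict set (PREDICT(N → α) = (FIRST(α) \ {ε}) ∪ (FOLLOW(N) if α ⇒* ε)).

T → y: PREDICT = { 'y' }
  'y' is in predict set, so this production goes in M[T, 'y']
T → id: PREDICT = { 'id' }
T → ( C ): PREDICT = { '(' }

M[T, 'y'] = T → y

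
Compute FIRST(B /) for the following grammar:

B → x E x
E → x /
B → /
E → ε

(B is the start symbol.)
{ '/', 'x' }

FIRST sets of the non-terminals involved (from the grammar, by fixed-point iteration):
  FIRST(B) = { '/', 'x' }

To compute FIRST(B /), process the symbols left to right:
Symbol B is a non-terminal. Add FIRST(B) \ {ε} = { '/', 'x' }
B is not nullable (ε ∉ FIRST(B)), so stop here.
FIRST(B /) = { '/', 'x' }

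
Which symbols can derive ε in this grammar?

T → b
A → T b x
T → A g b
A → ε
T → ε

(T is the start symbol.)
ε-productions: A → ε, T → ε
So A, T are immediately nullable.
Every non-terminal is now nullable.
Nullable = { 'A', 'T' }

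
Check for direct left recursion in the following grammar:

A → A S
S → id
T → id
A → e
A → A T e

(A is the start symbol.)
Direct left recursion occurs when N → N α for some non-terminal N (the right-hand side begins with the left-hand side itself).

A → A S: LEFT RECURSIVE (starts with A)
S → id: starts with id
T → id: starts with id
A → e: starts with e
A → A T e: LEFT RECURSIVE (starts with A)

The grammar has direct left recursion on: A.

Answer: Yes, A is left-recursive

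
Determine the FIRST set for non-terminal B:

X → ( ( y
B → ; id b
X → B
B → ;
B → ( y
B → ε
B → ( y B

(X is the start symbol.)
To compute FIRST(B), examine every production with B on the left-hand side, reading each right-hand side left to right until a non-nullable symbol is reached.

From B → ; id b:
  - ';' is a terminal: add ';' and stop
From B → ;:
  - ';' is a terminal: add ';' and stop
From B → ( y:
  - '(' is a terminal: add '(' and stop
From B → ε:
  - ε-production, so ε ∈ FIRST(B)
From B → ( y B:
  - '(' is a terminal: add '(' and stop

Collecting: FIRST(B) = { '(', ';', ε }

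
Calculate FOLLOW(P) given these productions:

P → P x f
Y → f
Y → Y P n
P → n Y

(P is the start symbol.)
{ $, 'n', 'x' }

To compute FOLLOW(P), find every occurrence of P on a right-hand side N → α P β: add FIRST(β) \ {ε}, and if β is empty or nullable also add FOLLOW(N). Iterate to a fixed point.

P is the start symbol, so $ ∈ FOLLOW(P).
In P → P x f: P is followed by x f, add FIRST(x f) \ {ε} = { 'x' }
In Y → Y P n: P is followed by n, add FIRST(n) \ {ε} = { 'n' }

Taking the union: FOLLOW(P) = { $, 'n', 'x' }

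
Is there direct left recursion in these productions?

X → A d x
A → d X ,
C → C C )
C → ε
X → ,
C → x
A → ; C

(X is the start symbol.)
Direct left recursion occurs when N → N α for some non-terminal N (the right-hand side begins with the left-hand side itself).

X → A d x: starts with A
A → d X ,: starts with d
C → C C ): LEFT RECURSIVE (starts with C)
C → ε: starts with ε
X → ,: starts with ','
C → x: starts with x
A → ; C: starts with ';'

The grammar has direct left recursion on: C.

Answer: Yes, C is left-recursive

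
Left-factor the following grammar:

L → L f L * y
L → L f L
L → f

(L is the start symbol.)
Left-factoring transforms A → αβ₁ | αβ₂ into A → αA' and A' → β₁ | β₂
(α is the longest common prefix among the alternatives). Repeat until
no nonterminal has two alternatives with a common prefix.

Round 1: L has alternatives sharing prefix 'L f L'. Introduce L': L → L f L L'
  Add: L' → * y
  Add: L' → ε

No remaining common prefixes — done.

Resulting grammar:
L → L f L L'
L' → * y
L' → ε
L → f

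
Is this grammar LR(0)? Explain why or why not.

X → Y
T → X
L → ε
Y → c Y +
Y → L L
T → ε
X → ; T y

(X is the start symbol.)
No. Shift-reduce conflict between [L → .] and [X → . ; T y]

A grammar is LR(0) if no state in the canonical LR(0) collection has:
  - both a shift item (dot before a terminal) and a complete item (shift-reduce conflict), or
  - two or more complete items (reduce-reduce conflict; the accept item [X' → X .] counts as a complete item here).

Augment with X' → X and build the canonical LR(0) collection (I0 = CLOSURE({[X' → . X]}), then GOTO on every symbol after a dot until no new states appear). It has 12 states:
  I0: { [L → .], [X → . ; T y], [X → . Y], [X' → . X], [Y → . L L], [Y → . c Y +] }  — shift, reduce
  I1: { [L → .], [T → . X], [T → .], [X → . ; T y], [X → . Y], [X → ; . T y], [Y → . L L], [Y → . c Y +] }  — shift, 2 reduces
  I2: { [L → .], [Y → L . L] }  — reduce
  I3: { [X' → X .] }  — accept
  I4: { [X → Y .] }  — reduce
  I5: { [L → .], [Y → . L L], [Y → . c Y +], [Y → c . Y +] }  — shift, reduce
  I6: { [Y → c Y . +] }  — shift
  I7: { [Y → c Y + .] }  — reduce
  I8: { [Y → L L .] }  — reduce
  I9: { [X → ; T . y] }  — shift
  I10: { [T → X .] }  — reduce
  I11: { [X → ; T y .] }  — reduce

Conflict in state I0:
  Shift-reduce conflict between [L → .] and [X → . ; T y]
So the grammar is NOT LR(0).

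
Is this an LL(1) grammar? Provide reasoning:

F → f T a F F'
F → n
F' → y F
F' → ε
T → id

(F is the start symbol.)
A grammar is LL(1) if for each non-terminal N with multiple productions, the predict sets of those productions are pairwise disjoint, where PREDICT(N → α) = (FIRST(α) \ {ε}) ∪ (FOLLOW(N) if α ⇒* ε).

Relevant sets:
  FOLLOW(F') = { $, 'y' }

For F:
  PREDICT(F → f T a F F') = { 'f' }
  PREDICT(F → n) = { 'n' }
For F':
  PREDICT(F' → y F) = { 'y' }
  PREDICT(F' → ε) = { $, 'y' }
T has a single production, so nothing to check there.

Conflict found: Predict set conflict for F': { 'y' }
The grammar is NOT LL(1).

Answer: No. Predict set conflict for F': { 'y' }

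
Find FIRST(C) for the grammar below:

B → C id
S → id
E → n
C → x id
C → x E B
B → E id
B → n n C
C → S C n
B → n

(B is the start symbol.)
{ 'id', 'x' }

FIRST sets of the other non-terminals involved (by the same procedure, iterated to a fixed point):
  FIRST(S) = { 'id' }

From C → x id:
  - x is a terminal: add 'x' and stop
From C → x E B:
  - x is a terminal: add 'x' and stop
From C → S C n:
  - S is a non-terminal: add FIRST(S) \ {ε} = { 'id' }
    S is not nullable, so stop

Collecting: FIRST(C) = { 'id', 'x' }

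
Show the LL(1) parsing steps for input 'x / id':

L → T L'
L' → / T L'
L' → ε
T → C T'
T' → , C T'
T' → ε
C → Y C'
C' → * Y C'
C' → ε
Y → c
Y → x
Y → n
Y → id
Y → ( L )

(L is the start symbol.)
LL(1) parsing maintains a stack (initially the start symbol over $) and the input. At each step: if the stack top is a terminal, match it against the current input token; if it is a non-terminal N, replace it with the RHS of M[N, lookahead] (the unique production whose predict set contains the lookahead).

Stack is shown with the top on the left.

Stack          Input     Action
-------------------------------
L $            x / id $  output L → T L'
T L' $         x / id $  output T → C T'
C T' L' $      x / id $  output C → Y C'
Y C' T' L' $   x / id $  output Y → x
x C' T' L' $   x / id $  match 'x'
C' T' L' $     / id $    output C' → ε
T' L' $        / id $    output T' → ε
L' $           / id $    output L' → / T L'
/ T L' $       / id $    match '/'
T L' $         id $      output T → C T'
C T' L' $      id $      output C → Y C'
Y C' T' L' $   id $      output Y → id
id C' T' L' $  id $      match 'id'
C' T' L' $     $         output C' → ε
T' L' $        $         output T' → ε
L' $           $         output L' → ε
$              $         accept

The string is accepted.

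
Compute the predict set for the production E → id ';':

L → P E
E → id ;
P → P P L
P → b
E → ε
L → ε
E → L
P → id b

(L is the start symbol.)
PREDICT(E → id ';') = (FIRST(RHS) \ {ε}) ∪ (FOLLOW(E) if ε ∈ FIRST(RHS), i.e. RHS ⇒* ε)
FIRST(id ';') = { 'id' }
ε ∉ FIRST(id ';'), so FOLLOW(E) is not added.
PREDICT(E → id ';') = { 'id' }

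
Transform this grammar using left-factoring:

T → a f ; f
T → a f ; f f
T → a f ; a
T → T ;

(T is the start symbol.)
Left-factoring transforms A → αβ₁ | αβ₂ into A → αA' and A' → β₁ | β₂
(α is the longest common prefix among the alternatives). Repeat until
no nonterminal has two alternatives with a common prefix.

Round 1: T has alternatives sharing prefix 'a f ;'. Introduce T': T → a f ; T'
  Add: T' → f
  Add: T' → f f
  Add: T' → a

Round 2: T' has alternatives sharing prefix 'f'. Introduce T'': T' → f T''
  Add: T'' → ε
  Add: T'' → f

No remaining common prefixes — done.

Resulting grammar:
T → a f ; T'
T' → f T''
T'' → ε
T'' → f
T' → a
T → T ;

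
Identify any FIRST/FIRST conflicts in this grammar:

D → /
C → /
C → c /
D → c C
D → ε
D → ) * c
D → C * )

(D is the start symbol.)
A FIRST/FIRST conflict occurs when two productions N → α and N → β for the same non-terminal have FIRST(α) ∩ FIRST(β) ≠ ∅ (with ε ∈ FIRST of a nullable right-hand side, so two nullable alternatives also conflict).

FIRST sets of the non-terminals at (or reachable through a nullable prefix from) the front of some alternative:
  FIRST(C) = { '/', 'c' }

Productions for D:
  D → /: FIRST = { '/' }
  D → c C: FIRST = { 'c' }
  D → ε: FIRST = { ε }
  D → ) * c: FIRST = { ')' }
  D → C * ): FIRST = { '/', 'c' }
Productions for C:
  C → /: FIRST = { '/' }
  C → c /: FIRST = { 'c' }

Conflict for D: D → / and D → C * )
  Overlap: { '/' }
Conflict for D: D → c C and D → C * )
  Overlap: { 'c' }

Answer: Yes. D → '/' / D → C '*' ')' on { '/' }; D → c C / D → C '*' ')' on { 'c' }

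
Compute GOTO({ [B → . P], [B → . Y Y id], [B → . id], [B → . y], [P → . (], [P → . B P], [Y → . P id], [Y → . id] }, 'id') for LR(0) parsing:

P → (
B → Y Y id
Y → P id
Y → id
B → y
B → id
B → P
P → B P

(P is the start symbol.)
{ [B → id .], [Y → id .] }

GOTO(I, 'id') = CLOSURE({ [A → αX.β] : [A → α.Xβ] ∈ I, X = 'id' })

Items with dot before 'id', with the dot advanced:
  [B → . id] → [B → id .]
  [Y → . id] → [Y → id .]
Closure adds nothing (no advanced item has the dot before a non-terminal).

GOTO = { [B → id .], [Y → id .] }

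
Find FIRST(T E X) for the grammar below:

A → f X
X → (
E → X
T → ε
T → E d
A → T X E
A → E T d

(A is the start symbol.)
FIRST sets of the non-terminals involved (from the grammar, by fixed-point iteration):
  FIRST(T) = { '(', ε }
  FIRST(E) = { '(' }

To compute FIRST(T E X), process the symbols left to right:
Symbol T is a non-terminal. Add FIRST(T) \ {ε} = { '(' }
T is nullable (ε ∈ FIRST(T)), continue to the next symbol.
Symbol E is a non-terminal. Add FIRST(E) \ {ε} = { '(' }
E is not nullable (ε ∉ FIRST(E)), so stop here.
FIRST(T E X) = { '(' }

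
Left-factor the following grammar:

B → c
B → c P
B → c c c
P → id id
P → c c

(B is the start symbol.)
B → c B'
B' → ε
B' → P
B' → c c
P → id id
P → c c

Left-factoring transforms A → αβ₁ | αβ₂ into A → αA' and A' → β₁ | β₂
(α is the longest common prefix among the alternatives). Repeat until
no nonterminal has two alternatives with a common prefix.

Round 1: B has alternatives sharing prefix 'c'. Introduce B': B → c B'
  Add: B' → ε
  Add: B' → P
  Add: B' → c c

No remaining common prefixes — done.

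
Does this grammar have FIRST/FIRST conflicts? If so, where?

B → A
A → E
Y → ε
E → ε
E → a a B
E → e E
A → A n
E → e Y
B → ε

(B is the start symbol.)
A FIRST/FIRST conflict occurs when two productions N → α and N → β for the same non-terminal have FIRST(α) ∩ FIRST(β) ≠ ∅ (with ε ∈ FIRST of a nullable right-hand side, so two nullable alternatives also conflict).

FIRST sets of the non-terminals at (or reachable through a nullable prefix from) the front of some alternative:
  FIRST(A) = { 'a', 'e', 'n', ε }
  FIRST(E) = { 'a', 'e', ε }

Productions for B:
  B → A: FIRST = { 'a', 'e', 'n', ε }
  B → ε: FIRST = { ε }
Productions for A:
  A → E: FIRST = { 'a', 'e', ε }
  A → A n: FIRST = { 'a', 'e', 'n' }
Productions for E:
  E → ε: FIRST = { ε }
  E → a a B: FIRST = { 'a' }
  E → e E: FIRST = { 'e' }
  E → e Y: FIRST = { 'e' }
Y has only one production, so no FIRST/FIRST conflict is possible there.

Conflict for B: B → A and B → ε
  Overlap: { ε }
Conflict for A: A → E and A → A n
  Overlap: { 'a', 'e' }
Conflict for E: E → e E and E → e Y
  Overlap: { 'e' }

Answer: Yes. B → A / B → ε on { ε }; A → E / A → A n on { 'a', 'e' }; E → e E / E → e Y on { 'e' }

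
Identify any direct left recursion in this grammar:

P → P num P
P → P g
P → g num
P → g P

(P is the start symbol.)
Direct left recursion occurs when N → N α for some non-terminal N (the right-hand side begins with the left-hand side itself).

P → P num P: LEFT RECURSIVE (starts with P)
P → P g: LEFT RECURSIVE (starts with P)
P → g num: starts with g
P → g P: starts with g

The grammar has direct left recursion on: P.

Answer: Yes, P is left-recursive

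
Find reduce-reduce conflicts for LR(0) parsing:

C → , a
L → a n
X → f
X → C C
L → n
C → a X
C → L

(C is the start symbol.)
Augment with C' → C and build the canonical LR(0) collection (I0 = CLOSURE({[C' → . C]}), then GOTO on every symbol after a dot until no new states appear). It has 12 states:
  I0: { [C → . , a], [C → . L], [C → . a X], [C' → . C], [L → . a n], [L → . n] }  — shift
  I1: { [C → , . a] }  — shift
  I2: { [C' → C .] }  — accept
  I3: { [C → L .] }  — reduce
  I4: { [C → . , a], [C → . L], [C → . a X], [C → a . X], [L → . a n], [L → . n], [L → a . n], [X → . C C], [X → . f] }  — shift
  I5: { [L → n .] }  — reduce
  I6: { [C → . , a], [C → . L], [C → . a X], [L → . a n], [L → . n], [X → C . C] }  — shift
  I7: { [C → a X .] }  — reduce
  I8: { [X → f .] }  — reduce
  I9: { [L → a n .], [L → n .] }  — 2 reduces
  I10: { [X → C C .] }  — reduce
  I11: { [C → , a .] }  — reduce

I9 contains complete items [L → a n .], [L → n .] — reduce-reduce conflict.

Answer: Yes — I9: [L → a n .] vs [L → n .]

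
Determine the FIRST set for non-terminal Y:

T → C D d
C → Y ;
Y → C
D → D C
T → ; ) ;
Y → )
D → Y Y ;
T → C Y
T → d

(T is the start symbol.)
{ ')' }

FIRST sets of the other non-terminals involved (by the same procedure, iterated to a fixed point):
  FIRST(C) = { ')' }

From Y → C:
  - C is a non-terminal: add FIRST(C) \ {ε} = { ')' }
    C is not nullable, so stop
From Y → ):
  - ')' is a terminal: add ')' and stop

Collecting: FIRST(Y) = { ')' }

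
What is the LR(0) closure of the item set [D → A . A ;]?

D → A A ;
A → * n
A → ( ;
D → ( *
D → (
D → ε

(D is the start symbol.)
Start with: [D → A . A ;]
  [D → A . A ;] has the dot before A: add [A → . * n], [A → . ( ;]
No further items can be added.

CLOSURE = { [A → . ( ;], [A → . * n], [D → A . A ;] }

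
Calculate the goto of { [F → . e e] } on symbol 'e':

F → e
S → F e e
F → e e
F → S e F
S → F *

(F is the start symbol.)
{ [F → e . e] }

GOTO(I, 'e') = CLOSURE({ [A → αX.β] : [A → α.Xβ] ∈ I, X = 'e' })

Items with dot before 'e', with the dot advanced:
  [F → . e e] → [F → e . e]
Closure adds nothing (no advanced item has the dot before a non-terminal).

GOTO = { [F → e . e] }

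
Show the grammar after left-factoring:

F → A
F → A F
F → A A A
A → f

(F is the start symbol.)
F → A F'
F' → ε
F' → F
F' → A A
A → f

Left-factoring transforms A → αβ₁ | αβ₂ into A → αA' and A' → β₁ | β₂
(α is the longest common prefix among the alternatives). Repeat until
no nonterminal has two alternatives with a common prefix.

Round 1: F has alternatives sharing prefix 'A'. Introduce F': F → A F'
  Add: F' → ε
  Add: F' → F
  Add: F' → A A

No remaining common prefixes — done.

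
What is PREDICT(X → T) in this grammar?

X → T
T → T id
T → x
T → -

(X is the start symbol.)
PREDICT(X → T) = (FIRST(RHS) \ {ε}) ∪ (FOLLOW(X) if ε ∈ FIRST(RHS), i.e. RHS ⇒* ε)
FIRST(T) = { '-', 'x' }
FIRST(T) = { '-', 'x' }
ε ∉ FIRST(T), so FOLLOW(X) is not added.
PREDICT(X → T) = { '-', 'x' }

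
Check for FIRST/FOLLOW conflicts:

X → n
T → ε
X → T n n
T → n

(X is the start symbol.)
Yes. T → n with FOLLOW(T) on { 'n' }

Nullable non-terminals: T.

T: nullable alternative(s) T → ε; FOLLOW(T) = { 'n' }
  T → ε: FIRST \ {ε} = { } — this is the only nullable alternative, skip
  T → n: FIRST \ {ε} = { 'n' } — overlaps FOLLOW(T) on { 'n' }: CONFLICT

X has no nullable alternative, so no FIRST/FOLLOW check is needed there.

So the grammar has 1 FIRST/FOLLOW conflict (marked CONFLICT above).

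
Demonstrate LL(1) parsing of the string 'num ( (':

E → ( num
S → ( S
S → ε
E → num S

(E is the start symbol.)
LL(1) parsing maintains a stack (initially the start symbol over $) and the input. At each step: if the stack top is a terminal, match it against the current input token; if it is a non-terminal N, replace it with the RHS of M[N, lookahead] (the unique production whose predict set contains the lookahead).

Stack is shown with the top on the left.

Stack    Input      Action
--------------------------
E $      num ( ( $  output E → num S
num S $  num ( ( $  match 'num'
S $      ( ( $      output S → ( S
( S $    ( ( $      match '('
S $      ( $        output S → ( S
( S $    ( $        match '('
S $      $          output S → ε
$        $          accept

The string is accepted.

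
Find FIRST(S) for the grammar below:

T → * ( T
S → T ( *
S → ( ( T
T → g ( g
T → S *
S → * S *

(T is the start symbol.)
To compute FIRST(S), examine every production with S on the left-hand side, reading each right-hand side left to right until a non-nullable symbol is reached.

FIRST sets of the other non-terminals involved (by the same procedure, iterated to a fixed point):
  FIRST(T) = { '(', '*', 'g' }

From S → T ( *:
  - T is a non-terminal: add FIRST(T) \ {ε} = { '(', '*', 'g' }
    T is not nullable, so stop
From S → ( ( T:
  - '(' is a terminal: add '(' and stop
From S → * S *:
  - '*' is a terminal: add '*' and stop

Collecting: FIRST(S) = { '(', '*', 'g' }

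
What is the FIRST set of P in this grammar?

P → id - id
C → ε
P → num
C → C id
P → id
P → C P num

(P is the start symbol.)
{ 'id', 'num' }

FIRST sets of the other non-terminals involved (by the same procedure, iterated to a fixed point):
  FIRST(C) = { 'id', ε }

From P → id - id:
  - id is a terminal: add 'id' and stop
From P → num:
  - num is a terminal: add 'num' and stop
From P → id:
  - id is a terminal: add 'id' and stop
From P → C P num:
  - C is a non-terminal: add FIRST(C) \ {ε} = { 'id' }
    C is nullable, so continue to the next symbol
  - P is the symbol being defined: contributes nothing new
    P is not nullable, so stop

Collecting: FIRST(P) = { 'id', 'num' }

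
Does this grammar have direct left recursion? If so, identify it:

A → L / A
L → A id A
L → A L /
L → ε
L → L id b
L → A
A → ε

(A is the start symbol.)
A → L / A: starts with L
L → A id A: starts with A
L → A L /: starts with A
L → ε: starts with ε
L → L id b: LEFT RECURSIVE (starts with L)
L → A: starts with A
A → ε: starts with ε

The grammar has direct left recursion on: L.

Answer: Yes, L is left-recursive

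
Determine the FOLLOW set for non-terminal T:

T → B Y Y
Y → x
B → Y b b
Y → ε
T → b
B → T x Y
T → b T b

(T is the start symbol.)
{ $, 'b', 'x' }

To compute FOLLOW(T), find every occurrence of T on a right-hand side N → α T β: add FIRST(β) \ {ε}, and if β is empty or nullable also add FOLLOW(N). Iterate to a fixed point.

T is the start symbol, so $ ∈ FOLLOW(T).
In B → T x Y: T is followed by x Y, add FIRST(x Y) \ {ε} = { 'x' }
In T → b T b: T is followed by b, add FIRST(b) \ {ε} = { 'b' }

Taking the union: FOLLOW(T) = { $, 'b', 'x' }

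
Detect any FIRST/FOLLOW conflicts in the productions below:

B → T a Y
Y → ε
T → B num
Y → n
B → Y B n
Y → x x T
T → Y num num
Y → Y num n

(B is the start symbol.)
Nullable non-terminals: Y.
FIRST sets used below: FIRST(Y) = { 'n', 'num', 'x', ε }

Y: nullable alternative(s) Y → ε; FOLLOW(Y) = { $, 'n', 'num', 'x' }
  Y → ε: FIRST \ {ε} = { } — this is the only nullable alternative, skip
  Y → n: FIRST \ {ε} = { 'n' } — overlaps FOLLOW(Y) on { 'n' }: CONFLICT
  Y → x x T: FIRST \ {ε} = { 'x' } — overlaps FOLLOW(Y) on { 'x' }: CONFLICT
  Y → Y num n: FIRST \ {ε} = { 'n', 'num', 'x' } — overlaps FOLLOW(Y) on { 'n', 'num', 'x' }: CONFLICT

B, T have no nullable alternative, so no FIRST/FOLLOW check is needed there.

So the grammar has 3 FIRST/FOLLOW conflicts (marked CONFLICT above).

Answer: Yes. Y → n with FOLLOW(Y) on { 'n' }; Y → x x T with FOLLOW(Y) on { 'x' }; Y → Y num n with FOLLOW(Y) on { 'n', 'num', 'x' }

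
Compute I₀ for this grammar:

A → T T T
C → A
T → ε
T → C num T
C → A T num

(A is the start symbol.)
{ [A → . T T T], [A' → . A], [C → . A T num], [C → . A], [T → . C num T], [T → .] }

First, augment the grammar with A' → A
I₀ = CLOSURE({ [A' → . A] }):
  [A' → . A] has the dot before A: add [A → . T T T]
  [A → . T T T] has the dot before T: add [T → .], [T → . C num T]
  [T → . C num T] has the dot before C: add [C → . A], [C → . A T num]
No further items can be added.

I₀ = { [A → . T T T], [A' → . A], [C → . A T num], [C → . A], [T → . C num T], [T → .] }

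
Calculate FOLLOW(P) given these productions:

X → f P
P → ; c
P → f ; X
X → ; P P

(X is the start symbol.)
{ $, ';', 'f' }

In X → f P: P is at the end, add FOLLOW(X)
In X → ; P P: P is followed by P, add FIRST(P) \ {ε} = { ';', 'f' }
In X → ; P P: P is at the end, add FOLLOW(X)

The FOLLOW sets referred to above (computed the same way, to a fixed point):
  FOLLOW(X) = { $, ';', 'f' }

Taking the union: FOLLOW(P) = { $, ';', 'f' }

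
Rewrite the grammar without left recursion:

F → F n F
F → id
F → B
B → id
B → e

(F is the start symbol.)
F → id F'
F → B F'
F' → n F F'
F' → ε
B → id
B → e

F is directly left-recursive. The standard transformation for
  A → A α₁ | ... | A α_m | β₁ | ... | β_n
is
  A  → β₁ A' | ... | β_n A'
  A' → α₁ A' | ... | α_m A' | ε

F → id becomes F → id F'
F → B becomes F → B F'
F → F n F becomes F' → n F F'
Add F' → ε

Productions for other non-terminals are unchanged:
  B → id
  B → e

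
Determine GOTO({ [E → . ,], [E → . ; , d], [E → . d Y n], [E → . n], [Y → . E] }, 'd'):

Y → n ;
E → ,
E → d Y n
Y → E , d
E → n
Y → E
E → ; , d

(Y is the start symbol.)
GOTO(I, 'd') = CLOSURE({ [A → αX.β] : [A → α.Xβ] ∈ I, X = 'd' })

Items with dot before 'd', with the dot advanced:
  [E → . d Y n] → [E → d . Y n]
Closure of the advanced items:
  [E → d . Y n] has the dot before Y: add [Y → . n ;], [Y → . E , d], [Y → . E]
  [Y → . E , d] has the dot before E: add [E → . ,], [E → . d Y n], [E → . n], [E → . ; , d]

GOTO = { [E → . ,], [E → . ; , d], [E → . d Y n], [E → . n], [E → d . Y n], [Y → . E , d], [Y → . E], [Y → . n ;] }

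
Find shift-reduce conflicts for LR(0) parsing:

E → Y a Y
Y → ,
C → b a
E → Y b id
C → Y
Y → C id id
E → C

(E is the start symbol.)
Augment with E' → E and build the canonical LR(0) collection (I0 = CLOSURE({[E' → . E]}), then GOTO on every symbol after a dot until no new states appear). It has 14 states:
  I0: { [C → . Y], [C → . b a], [E → . C], [E → . Y a Y], [E → . Y b id], [E' → . E], [Y → . ,], [Y → . C id id] }  — shift
  I1: { [Y → , .] }  — reduce
  I2: { [E → C .], [Y → C . id id] }  — shift, reduce
  I3: { [E' → E .] }  — accept
  I4: { [C → Y .], [E → Y . a Y], [E → Y . b id] }  — shift, reduce
  I5: { [C → b . a] }  — shift
  I6: { [C → b a .] }  — reduce
  I7: { [C → . Y], [C → . b a], [E → Y a . Y], [Y → . ,], [Y → . C id id] }  — shift
  I8: { [E → Y b . id] }  — shift
  I9: { [E → Y b id .] }  — reduce
  I10: { [Y → C . id id] }  — shift
  I11: { [C → Y .], [E → Y a Y .] }  — 2 reduces
  I12: { [Y → C id . id] }  — shift
  I13: { [Y → C id id .] }  — reduce

I2 contains reduce item [E → C .] and shift item [Y → C . id id] — shift-reduce conflict.
I4 contains reduce item [C → Y .] and shift items [E → Y . a Y], [E → Y . b id] — shift-reduce conflict.

Answer: Yes — I2: [E → C .] vs [Y → C . id id]; I4: [C → Y .] vs [E → Y . a Y]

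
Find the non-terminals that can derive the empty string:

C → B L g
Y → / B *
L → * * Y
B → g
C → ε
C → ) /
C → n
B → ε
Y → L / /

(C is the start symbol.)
{ 'B', 'C' }

ε-productions: C → ε, B → ε
So C, B are immediately nullable.
No further non-terminal can be added: every production for the remaining non-terminals contains a terminal or a non-nullable non-terminal.
Nullable = { 'B', 'C' }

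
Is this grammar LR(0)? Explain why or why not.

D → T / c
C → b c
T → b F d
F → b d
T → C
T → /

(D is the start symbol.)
Yes, the grammar is LR(0)

A grammar is LR(0) if no state in the canonical LR(0) collection has:
  - both a shift item (dot before a terminal) and a complete item (shift-reduce conflict), or
  - two or more complete items (reduce-reduce conflict; the accept item [D' → D .] counts as a complete item here).

Augment with D' → D and build the canonical LR(0) collection (I0 = CLOSURE({[D' → . D]}), then GOTO on every symbol after a dot until no new states appear). It has 13 states:
  I0: { [C → . b c], [D → . T / c], [D' → . D], [T → . /], [T → . C], [T → . b F d] }  — shift
  I1: { [T → / .] }  — reduce
  I2: { [T → C .] }  — reduce
  I3: { [D' → D .] }  — accept
  I4: { [D → T . / c] }  — shift
  I5: { [C → b . c], [F → . b d], [T → b . F d] }  — shift
  I6: { [T → b F . d] }  — shift
  I7: { [F → b . d] }  — shift
  I8: { [C → b c .] }  — reduce
  I9: { [F → b d .] }  — reduce
  I10: { [T → b F d .] }  — reduce
  I11: { [D → T / . c] }  — shift
  I12: { [D → T / c .] }  — reduce

Every state is either a pure shift/goto state or contains exactly one complete item and nothing to shift — no conflicts. The grammar is LR(0).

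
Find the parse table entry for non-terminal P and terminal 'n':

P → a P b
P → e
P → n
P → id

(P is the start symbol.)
P → n

To find M[P, 'n'], we find productions for P where 'n' is in the predict set (PREDICT(N → α) = (FIRST(α) \ {ε}) ∪ (FOLLOW(N) if α ⇒* ε)).

P → a P b: PREDICT = { 'a' }
P → e: PREDICT = { 'e' }
P → n: PREDICT = { 'n' }
  'n' is in predict set, so this production goes in M[P, 'n']
P → id: PREDICT = { 'id' }

M[P, 'n'] = P → n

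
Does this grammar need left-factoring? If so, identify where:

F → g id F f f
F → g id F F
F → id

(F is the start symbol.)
Yes, F has productions with common prefix 'g id F'

Left-factoring is needed when two productions for the same non-terminal
share a common prefix on the right-hand side.

Productions for F:
  F → g id F f f
  F → g id F F
  F → id

Found common prefix 'g id F' in productions for F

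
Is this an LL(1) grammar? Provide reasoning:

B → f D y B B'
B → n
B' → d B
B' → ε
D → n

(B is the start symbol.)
No. Predict set conflict for B': { 'd' }

A grammar is LL(1) if for each non-terminal N with multiple productions, the predict sets of those productions are pairwise disjoint, where PREDICT(N → α) = (FIRST(α) \ {ε}) ∪ (FOLLOW(N) if α ⇒* ε).

Relevant sets:
  FOLLOW(B') = { $, 'd' }

For B:
  PREDICT(B → f D y B B') = { 'f' }
  PREDICT(B → n) = { 'n' }
For B':
  PREDICT(B' → d B) = { 'd' }
  PREDICT(B' → ε) = { $, 'd' }
D has a single production, so nothing to check there.

Conflict found: Predict set conflict for B': { 'd' }
The grammar is NOT LL(1).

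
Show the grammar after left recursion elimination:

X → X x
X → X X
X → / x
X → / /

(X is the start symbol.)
X is directly left-recursive. The standard transformation for
  A → A α₁ | ... | A α_m | β₁ | ... | β_n
is
  A  → β₁ A' | ... | β_n A'
  A' → α₁ A' | ... | α_m A' | ε

X → / x becomes X → / x X'
X → / / becomes X → / / X'
X → X x becomes X' → x X'
X → X X becomes X' → X X'
Add X' → ε

Resulting grammar:
X → / x X'
X → / / X'
X' → x X'
X' → X X'
X' → ε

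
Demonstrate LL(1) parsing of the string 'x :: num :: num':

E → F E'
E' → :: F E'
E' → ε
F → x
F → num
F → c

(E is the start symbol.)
LL(1) parsing maintains a stack (initially the start symbol over $) and the input. At each step: if the stack top is a terminal, match it against the current input token; if it is a non-terminal N, replace it with the RHS of M[N, lookahead] (the unique production whose predict set contains the lookahead).

Stack is shown with the top on the left.

Stack      Input              Action
------------------------------------
E $        x :: num :: num $  output E → F E'
F E' $     x :: num :: num $  output F → x
x E' $     x :: num :: num $  match 'x'
E' $       :: num :: num $    output E' → :: F E'
:: F E' $  :: num :: num $    match '::'
F E' $     num :: num $       output F → num
num E' $   num :: num $       match 'num'
E' $       :: num $           output E' → :: F E'
:: F E' $  :: num $           match '::'
F E' $     num $              output F → num
num E' $   num $              match 'num'
E' $       $                  output E' → ε
$          $                  accept

The string is accepted.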